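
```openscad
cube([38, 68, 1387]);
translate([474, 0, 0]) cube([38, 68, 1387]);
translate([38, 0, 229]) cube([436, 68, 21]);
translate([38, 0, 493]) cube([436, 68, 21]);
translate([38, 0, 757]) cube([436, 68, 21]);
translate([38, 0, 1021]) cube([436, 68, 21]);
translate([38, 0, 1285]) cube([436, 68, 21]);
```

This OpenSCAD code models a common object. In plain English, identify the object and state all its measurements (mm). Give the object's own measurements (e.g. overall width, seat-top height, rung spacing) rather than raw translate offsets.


A straight ladder. Two 38×68 mm vertical rails, 1387 mm tall, stand 512 mm apart (outside-to-outside) with their front faces coplanar on the −y side. 5 rungs, each 68 mm deep and 21 mm tall, span between the inner faces of the rails, front faces flush with the rails. The lowest rung's underside is at z = 229 mm and rungs are spaced 264 mm apart (underside to underside).


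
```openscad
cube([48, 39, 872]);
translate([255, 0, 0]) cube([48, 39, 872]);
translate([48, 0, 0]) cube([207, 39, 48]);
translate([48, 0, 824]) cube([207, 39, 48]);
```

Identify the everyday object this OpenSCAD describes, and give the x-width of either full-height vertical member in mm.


A picture frame. The border width is 48 mm.

Four thin pieces enclosing a rectangular opening — a picture frame. The two full-height stiles are 872 mm tall; the top rail sits at z = 824 and is 48 mm tall, so the border above the opening is 872 − 824 = 48 mm, matching the stile x-width.


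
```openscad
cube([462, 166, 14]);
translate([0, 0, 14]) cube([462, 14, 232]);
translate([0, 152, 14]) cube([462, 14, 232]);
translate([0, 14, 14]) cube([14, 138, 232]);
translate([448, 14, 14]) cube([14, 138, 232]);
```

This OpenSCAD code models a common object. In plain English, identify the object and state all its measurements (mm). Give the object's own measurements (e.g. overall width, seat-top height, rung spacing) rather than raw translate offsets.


An open-topped rectangular box: outside dimensions 462×166×246 mm, with a uniform wall and base thickness of 14 mm. The base is a full 462×166 slab on the floor; four walls sit on top of the base. The front and back walls (the −y and +y sides) span the full width; the two side walls fit between them.


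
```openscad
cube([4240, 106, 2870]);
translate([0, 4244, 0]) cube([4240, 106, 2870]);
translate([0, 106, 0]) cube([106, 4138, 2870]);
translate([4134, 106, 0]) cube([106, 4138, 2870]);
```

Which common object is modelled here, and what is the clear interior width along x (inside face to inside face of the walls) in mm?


A house (or room) frame. The interior width is 4028 mm.

Four 2870 mm walls enclosing a rectangle with no floor or roof — a room or house frame. Outside width is 4240 mm and wall thickness is 106 mm, so the interior width is 4240 − 2 × 106 = 4028 mm.


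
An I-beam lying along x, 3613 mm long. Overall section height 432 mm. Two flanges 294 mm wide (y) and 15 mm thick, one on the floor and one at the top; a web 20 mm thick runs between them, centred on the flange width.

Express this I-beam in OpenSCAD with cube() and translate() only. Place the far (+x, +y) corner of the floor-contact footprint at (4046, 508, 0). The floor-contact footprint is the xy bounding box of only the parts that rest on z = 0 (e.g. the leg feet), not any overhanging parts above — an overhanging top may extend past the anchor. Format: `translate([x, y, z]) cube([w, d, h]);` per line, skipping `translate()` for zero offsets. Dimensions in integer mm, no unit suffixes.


translate([433, 214, 0]) cube([3613, 294, 15]);
translate([433, 351, 15]) cube([3613, 20, 402]);
translate([433, 214, 417]) cube([3613, 294, 15]);


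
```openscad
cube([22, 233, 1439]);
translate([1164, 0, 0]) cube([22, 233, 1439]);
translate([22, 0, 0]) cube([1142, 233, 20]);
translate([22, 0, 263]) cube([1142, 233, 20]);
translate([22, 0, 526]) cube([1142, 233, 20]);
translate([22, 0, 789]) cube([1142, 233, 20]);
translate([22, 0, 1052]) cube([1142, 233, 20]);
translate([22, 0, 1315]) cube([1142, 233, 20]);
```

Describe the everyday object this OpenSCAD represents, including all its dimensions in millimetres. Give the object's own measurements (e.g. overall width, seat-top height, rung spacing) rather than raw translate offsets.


An open bookshelf. Two side panels, each 22 mm thick, 233 mm deep and 1439 mm tall, stand 1186 mm apart (outside-to-outside). Between them sit 6 shelves, each 20 mm thick and 233 mm deep, spanning the full gap between the sides. The bottom shelf rests on the floor (its underside at z = 0) and the clear gap between one shelf's top and the next shelf's underside is 243 mm.


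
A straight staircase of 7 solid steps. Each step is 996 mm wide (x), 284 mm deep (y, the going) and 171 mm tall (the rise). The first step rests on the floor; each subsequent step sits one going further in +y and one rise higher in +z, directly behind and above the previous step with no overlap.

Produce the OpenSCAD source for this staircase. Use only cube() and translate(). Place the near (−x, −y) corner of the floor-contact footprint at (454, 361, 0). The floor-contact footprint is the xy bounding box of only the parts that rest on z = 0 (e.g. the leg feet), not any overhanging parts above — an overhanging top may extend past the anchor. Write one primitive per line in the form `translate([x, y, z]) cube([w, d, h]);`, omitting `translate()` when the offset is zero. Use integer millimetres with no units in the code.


translate([454, 361, 0]) cube([996, 284, 171]);
translate([454, 645, 171]) cube([996, 284, 171]);
translate([454, 929, 342]) cube([996, 284, 171]);
translate([454, 1213, 513]) cube([996, 284, 171]);
translate([454, 1497, 684]) cube([996, 284, 171]);
translate([454, 1781, 855]) cube([996, 284, 171]);
translate([454, 2065, 1026]) cube([996, 284, 171]);


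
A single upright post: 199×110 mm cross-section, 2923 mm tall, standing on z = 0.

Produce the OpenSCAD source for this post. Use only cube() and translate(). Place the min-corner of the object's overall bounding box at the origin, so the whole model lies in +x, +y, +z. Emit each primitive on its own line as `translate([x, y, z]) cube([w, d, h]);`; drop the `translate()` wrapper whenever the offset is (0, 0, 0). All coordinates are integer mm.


cube([199, 110, 2923]);


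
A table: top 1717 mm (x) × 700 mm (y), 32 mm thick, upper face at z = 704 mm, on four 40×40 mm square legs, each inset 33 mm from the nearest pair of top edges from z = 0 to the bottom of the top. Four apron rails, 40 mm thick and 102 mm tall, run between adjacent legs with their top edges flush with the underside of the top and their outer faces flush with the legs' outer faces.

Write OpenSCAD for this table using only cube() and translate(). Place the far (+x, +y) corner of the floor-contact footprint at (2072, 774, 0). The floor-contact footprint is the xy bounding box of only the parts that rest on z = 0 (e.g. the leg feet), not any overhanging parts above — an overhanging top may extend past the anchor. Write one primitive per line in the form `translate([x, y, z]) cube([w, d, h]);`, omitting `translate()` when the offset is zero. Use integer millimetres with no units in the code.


// leg_h = 704 - 32 = 672
// apron z = 672 - 102 = 570
translate([388, 107, 672]) cube([1717, 700, 32]);
translate([421, 140, 0]) cube([40, 40, 672]);
translate([2032, 140, 0]) cube([40, 40, 672]);
translate([421, 734, 0]) cube([40, 40, 672]);
translate([2032, 734, 0]) cube([40, 40, 672]);
translate([461, 140, 570]) cube([1571, 40, 102]);
translate([461, 734, 570]) cube([1571, 40, 102]);
translate([421, 180, 570]) cube([40, 554, 102]);
translate([2032, 180, 570]) cube([40, 554, 102]);


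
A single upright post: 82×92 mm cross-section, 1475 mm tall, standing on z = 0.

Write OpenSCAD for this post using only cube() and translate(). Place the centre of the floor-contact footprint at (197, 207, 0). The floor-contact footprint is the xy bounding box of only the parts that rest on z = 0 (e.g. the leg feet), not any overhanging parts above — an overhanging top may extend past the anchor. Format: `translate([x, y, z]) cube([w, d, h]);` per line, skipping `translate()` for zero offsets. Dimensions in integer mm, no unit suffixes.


translate([156, 161, 0]) cube([82, 92, 1475]);


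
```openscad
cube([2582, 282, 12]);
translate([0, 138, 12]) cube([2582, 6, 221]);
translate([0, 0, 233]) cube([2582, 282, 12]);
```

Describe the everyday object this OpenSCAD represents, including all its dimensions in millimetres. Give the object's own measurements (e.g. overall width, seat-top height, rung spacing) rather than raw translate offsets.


An I-beam lying along x, 2582 mm long. Overall section height 245 mm. Two flanges 282 mm wide (y) and 12 mm thick, one on the floor and one at the top; a web 6 mm thick runs between them, centred on the flange width.


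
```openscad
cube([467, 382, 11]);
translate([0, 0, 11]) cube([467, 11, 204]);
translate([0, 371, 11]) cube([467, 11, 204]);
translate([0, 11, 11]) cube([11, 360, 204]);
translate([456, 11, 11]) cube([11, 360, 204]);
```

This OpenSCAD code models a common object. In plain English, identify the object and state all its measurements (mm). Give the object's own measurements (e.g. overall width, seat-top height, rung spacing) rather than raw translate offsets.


An open-topped rectangular box: outside dimensions 467×382×215 mm, with a uniform wall and base thickness of 11 mm. The base is a full 467×382 slab on the floor; four walls sit on top of the base. The front and back walls (the −y and +y sides) span the full width; the two side walls fit between them.


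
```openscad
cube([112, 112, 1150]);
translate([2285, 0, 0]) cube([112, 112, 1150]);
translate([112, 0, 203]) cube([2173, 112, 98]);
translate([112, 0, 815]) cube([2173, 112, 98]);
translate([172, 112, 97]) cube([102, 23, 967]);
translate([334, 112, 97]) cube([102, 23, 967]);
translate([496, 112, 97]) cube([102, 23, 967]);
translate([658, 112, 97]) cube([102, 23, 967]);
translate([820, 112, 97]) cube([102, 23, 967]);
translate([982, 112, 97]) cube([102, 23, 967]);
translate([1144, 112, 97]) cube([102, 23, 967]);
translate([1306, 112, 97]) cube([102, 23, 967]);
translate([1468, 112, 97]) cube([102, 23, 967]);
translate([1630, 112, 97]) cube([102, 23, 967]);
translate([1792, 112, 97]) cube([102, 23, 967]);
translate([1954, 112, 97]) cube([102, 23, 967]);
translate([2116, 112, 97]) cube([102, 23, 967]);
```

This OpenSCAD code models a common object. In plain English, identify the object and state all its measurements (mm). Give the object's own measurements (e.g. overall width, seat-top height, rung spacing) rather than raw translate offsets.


A fence section. Two 112×112 mm posts, 1150 mm tall, stand on the floor with a clear span of 2173 mm between their inner faces. Two horizontal rails of 112×98 mm section span the gap between the posts with their undersides at z = 203 mm and z = 815 mm, flush with the posts' −y face. 13 pickets, each 102 mm wide, 23 mm thick and 967 mm tall, are fixed to the +y face of the rails with their bottoms at z = 97 mm, spaced across the span with a 60 mm gap after the −x post and between neighbouring pickets, with 67 mm left before the +x post.


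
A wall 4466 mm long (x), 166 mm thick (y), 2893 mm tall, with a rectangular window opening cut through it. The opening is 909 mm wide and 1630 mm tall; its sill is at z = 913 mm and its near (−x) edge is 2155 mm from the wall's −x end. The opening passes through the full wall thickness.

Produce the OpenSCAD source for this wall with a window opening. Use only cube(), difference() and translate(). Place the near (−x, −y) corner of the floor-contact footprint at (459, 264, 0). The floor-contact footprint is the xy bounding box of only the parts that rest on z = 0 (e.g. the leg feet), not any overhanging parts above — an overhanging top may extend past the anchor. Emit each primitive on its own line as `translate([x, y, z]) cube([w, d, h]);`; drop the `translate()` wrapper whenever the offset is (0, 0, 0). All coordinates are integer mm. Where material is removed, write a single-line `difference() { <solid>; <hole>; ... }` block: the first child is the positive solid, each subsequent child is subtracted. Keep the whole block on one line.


difference() { translate([459, 264, 0]) cube([4466, 166, 2893]); translate([2614, 264, 913]) cube([909, 166, 1630]); }


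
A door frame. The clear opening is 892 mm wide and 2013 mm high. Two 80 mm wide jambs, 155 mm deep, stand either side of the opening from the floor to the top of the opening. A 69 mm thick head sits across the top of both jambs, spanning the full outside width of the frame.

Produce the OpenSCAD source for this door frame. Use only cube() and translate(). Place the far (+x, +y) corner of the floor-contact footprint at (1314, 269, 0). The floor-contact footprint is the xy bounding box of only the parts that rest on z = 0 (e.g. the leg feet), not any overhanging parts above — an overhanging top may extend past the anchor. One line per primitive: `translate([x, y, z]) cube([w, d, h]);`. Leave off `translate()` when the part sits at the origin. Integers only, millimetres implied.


translate([262, 114, 0]) cube([80, 155, 2013]);
translate([1234, 114, 0]) cube([80, 155, 2013]);
translate([262, 114, 2013]) cube([1052, 155, 69]);


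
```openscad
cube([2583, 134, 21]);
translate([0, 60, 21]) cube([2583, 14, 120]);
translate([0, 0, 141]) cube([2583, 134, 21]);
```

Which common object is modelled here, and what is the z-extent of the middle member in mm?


An I-beam. The web height is 120 mm.

Two wide flanges with a thin centred web — an I-beam. Overall 162 mm minus two 21 mm flanges gives a web of 162 − 2·21 = 120 mm.


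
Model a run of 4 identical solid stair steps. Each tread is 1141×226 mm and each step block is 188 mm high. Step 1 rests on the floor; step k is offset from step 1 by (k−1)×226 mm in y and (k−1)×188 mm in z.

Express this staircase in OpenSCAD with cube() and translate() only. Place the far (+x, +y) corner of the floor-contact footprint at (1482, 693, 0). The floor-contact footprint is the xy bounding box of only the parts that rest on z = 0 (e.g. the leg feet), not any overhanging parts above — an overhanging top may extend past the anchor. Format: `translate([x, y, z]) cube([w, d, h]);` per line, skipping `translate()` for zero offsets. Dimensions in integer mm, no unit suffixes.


translate([341, 467, 0]) cube([1141, 226, 188]);
translate([341, 693, 188]) cube([1141, 226, 188]);
translate([341, 919, 376]) cube([1141, 226, 188]);
translate([341, 1145, 564]) cube([1141, 226, 188]);


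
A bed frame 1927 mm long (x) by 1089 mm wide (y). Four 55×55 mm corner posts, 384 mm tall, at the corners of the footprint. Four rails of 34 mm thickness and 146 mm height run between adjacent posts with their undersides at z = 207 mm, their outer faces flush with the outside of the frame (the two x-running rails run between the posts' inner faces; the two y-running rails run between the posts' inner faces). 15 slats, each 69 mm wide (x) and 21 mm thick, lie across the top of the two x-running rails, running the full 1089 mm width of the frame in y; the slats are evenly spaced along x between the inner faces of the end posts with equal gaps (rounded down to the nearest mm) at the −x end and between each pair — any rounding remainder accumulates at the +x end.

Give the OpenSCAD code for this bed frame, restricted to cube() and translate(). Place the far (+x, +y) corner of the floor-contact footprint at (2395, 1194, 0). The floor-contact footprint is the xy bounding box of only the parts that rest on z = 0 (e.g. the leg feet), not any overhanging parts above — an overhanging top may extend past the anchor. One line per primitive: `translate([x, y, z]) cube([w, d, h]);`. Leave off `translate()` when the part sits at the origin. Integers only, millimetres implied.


translate([468, 105, 0]) cube([55, 55, 384]);
translate([468, 1139, 0]) cube([55, 55, 384]);
translate([2340, 105, 0]) cube([55, 55, 384]);
translate([2340, 1139, 0]) cube([55, 55, 384]);
translate([523, 105, 207]) cube([1817, 34, 146]);
translate([523, 1160, 207]) cube([1817, 34, 146]);
translate([468, 160, 207]) cube([34, 979, 146]);
translate([2361, 160, 207]) cube([34, 979, 146]);
translate([571, 105, 353]) cube([69, 1089, 21]);
translate([688, 105, 353]) cube([69, 1089, 21]);
translate([805, 105, 353]) cube([69, 1089, 21]);
translate([922, 105, 353]) cube([69, 1089, 21]);
translate([1039, 105, 353]) cube([69, 1089, 21]);
translate([1156, 105, 353]) cube([69, 1089, 21]);
translate([1273, 105, 353]) cube([69, 1089, 21]);
translate([1390, 105, 353]) cube([69, 1089, 21]);
translate([1507, 105, 353]) cube([69, 1089, 21]);
translate([1624, 105, 353]) cube([69, 1089, 21]);
translate([1741, 105, 353]) cube([69, 1089, 21]);
translate([1858, 105, 353]) cube([69, 1089, 21]);
translate([1975, 105, 353]) cube([69, 1089, 21]);
translate([2092, 105, 353]) cube([69, 1089, 21]);
translate([2209, 105, 353]) cube([69, 1089, 21]);


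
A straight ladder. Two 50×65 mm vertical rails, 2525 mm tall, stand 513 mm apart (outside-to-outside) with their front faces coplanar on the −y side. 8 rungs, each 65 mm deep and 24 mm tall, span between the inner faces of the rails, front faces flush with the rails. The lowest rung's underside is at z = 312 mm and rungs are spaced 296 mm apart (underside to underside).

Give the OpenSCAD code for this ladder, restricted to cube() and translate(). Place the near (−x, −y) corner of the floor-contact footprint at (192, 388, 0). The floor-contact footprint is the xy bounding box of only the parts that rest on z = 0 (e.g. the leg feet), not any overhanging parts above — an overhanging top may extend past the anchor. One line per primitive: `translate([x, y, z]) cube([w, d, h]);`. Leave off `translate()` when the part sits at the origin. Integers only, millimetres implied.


translate([192, 388, 0]) cube([50, 65, 2525]);
translate([655, 388, 0]) cube([50, 65, 2525]);
translate([242, 388, 312]) cube([413, 65, 24]);
translate([242, 388, 608]) cube([413, 65, 24]);
translate([242, 388, 904]) cube([413, 65, 24]);
translate([242, 388, 1200]) cube([413, 65, 24]);
translate([242, 388, 1496]) cube([413, 65, 24]);
translate([242, 388, 1792]) cube([413, 65, 24]);
translate([242, 388, 2088]) cube([413, 65, 24]);
translate([242, 388, 2384]) cube([413, 65, 24]);


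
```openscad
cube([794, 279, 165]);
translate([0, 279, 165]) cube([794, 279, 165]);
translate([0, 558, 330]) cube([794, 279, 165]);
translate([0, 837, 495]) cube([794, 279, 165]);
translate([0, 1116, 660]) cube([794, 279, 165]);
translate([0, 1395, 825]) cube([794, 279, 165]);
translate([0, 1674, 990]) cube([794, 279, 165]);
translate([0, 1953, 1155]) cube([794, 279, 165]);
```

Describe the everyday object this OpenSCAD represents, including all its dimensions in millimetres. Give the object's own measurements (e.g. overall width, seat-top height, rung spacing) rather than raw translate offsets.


A straight staircase of 8 solid steps. Each step is 794 mm wide (x), 279 mm deep (y, the going) and 165 mm tall (the rise). The first step rests on the floor; each subsequent step sits one going further in +y and one rise higher in +z, directly behind and above the previous step with no overlap.


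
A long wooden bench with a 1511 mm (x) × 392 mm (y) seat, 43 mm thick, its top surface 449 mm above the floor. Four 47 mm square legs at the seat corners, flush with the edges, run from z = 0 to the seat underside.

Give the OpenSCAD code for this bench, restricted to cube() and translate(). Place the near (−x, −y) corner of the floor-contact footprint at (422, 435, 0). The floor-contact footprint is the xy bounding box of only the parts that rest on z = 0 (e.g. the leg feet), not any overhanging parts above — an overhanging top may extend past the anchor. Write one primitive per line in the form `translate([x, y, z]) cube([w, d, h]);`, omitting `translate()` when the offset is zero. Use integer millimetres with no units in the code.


// leg_h = 449 − 43 = 406
translate([422, 435, 406]) cube([1511, 392, 43]);
translate([422, 435, 0]) cube([47, 47, 406]);
translate([422, 780, 0]) cube([47, 47, 406]);
translate([1886, 435, 0]) cube([47, 47, 406]);
translate([1886, 780, 0]) cube([47, 47, 406]);


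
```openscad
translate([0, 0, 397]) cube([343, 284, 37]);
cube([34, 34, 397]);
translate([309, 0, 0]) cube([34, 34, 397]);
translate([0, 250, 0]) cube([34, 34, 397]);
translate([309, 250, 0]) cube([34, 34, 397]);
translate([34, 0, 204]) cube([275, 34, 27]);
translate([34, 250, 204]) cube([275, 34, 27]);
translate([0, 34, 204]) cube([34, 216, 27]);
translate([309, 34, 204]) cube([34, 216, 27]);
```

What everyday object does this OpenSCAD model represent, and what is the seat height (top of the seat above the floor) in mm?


A stool. The seat height is 434 mm.

A 343×284×37 slab at z = 397 on four corner posts — a stool. The seat top is 397 + 37 = 434 mm.


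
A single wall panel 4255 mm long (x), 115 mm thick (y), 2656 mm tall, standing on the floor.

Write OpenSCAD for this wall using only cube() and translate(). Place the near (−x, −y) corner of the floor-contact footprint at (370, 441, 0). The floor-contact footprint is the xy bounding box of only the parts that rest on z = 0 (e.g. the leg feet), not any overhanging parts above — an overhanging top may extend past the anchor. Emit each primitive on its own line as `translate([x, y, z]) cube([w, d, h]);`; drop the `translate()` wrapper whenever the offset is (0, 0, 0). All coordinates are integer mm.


translate([370, 441, 0]) cube([4255, 115, 2656]);


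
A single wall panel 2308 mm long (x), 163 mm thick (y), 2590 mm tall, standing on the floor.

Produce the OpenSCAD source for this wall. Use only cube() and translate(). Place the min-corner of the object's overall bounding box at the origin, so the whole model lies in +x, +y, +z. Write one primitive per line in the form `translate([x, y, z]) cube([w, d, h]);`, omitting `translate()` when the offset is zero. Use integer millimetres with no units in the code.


cube([2308, 163, 2590]);


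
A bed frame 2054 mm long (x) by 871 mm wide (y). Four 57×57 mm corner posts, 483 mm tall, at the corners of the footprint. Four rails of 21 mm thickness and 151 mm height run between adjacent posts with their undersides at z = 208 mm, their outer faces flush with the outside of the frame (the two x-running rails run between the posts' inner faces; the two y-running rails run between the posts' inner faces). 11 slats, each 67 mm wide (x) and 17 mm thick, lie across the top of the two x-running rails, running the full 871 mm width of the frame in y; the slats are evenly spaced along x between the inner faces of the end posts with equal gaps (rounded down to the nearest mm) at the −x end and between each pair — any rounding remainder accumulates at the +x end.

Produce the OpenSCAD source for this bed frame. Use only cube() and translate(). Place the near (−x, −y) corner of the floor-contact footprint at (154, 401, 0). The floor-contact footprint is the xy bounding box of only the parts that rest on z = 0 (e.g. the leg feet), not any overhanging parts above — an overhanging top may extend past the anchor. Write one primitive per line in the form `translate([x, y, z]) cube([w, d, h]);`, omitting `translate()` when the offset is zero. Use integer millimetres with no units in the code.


translate([154, 401, 0]) cube([57, 57, 483]);
translate([154, 1215, 0]) cube([57, 57, 483]);
translate([2151, 401, 0]) cube([57, 57, 483]);
translate([2151, 1215, 0]) cube([57, 57, 483]);
translate([211, 401, 208]) cube([1940, 21, 151]);
translate([211, 1251, 208]) cube([1940, 21, 151]);
translate([154, 458, 208]) cube([21, 757, 151]);
translate([2187, 458, 208]) cube([21, 757, 151]);
translate([311, 401, 359]) cube([67, 871, 17]);
translate([478, 401, 359]) cube([67, 871, 17]);
translate([645, 401, 359]) cube([67, 871, 17]);
translate([812, 401, 359]) cube([67, 871, 17]);
translate([979, 401, 359]) cube([67, 871, 17]);
translate([1146, 401, 359]) cube([67, 871, 17]);
translate([1313, 401, 359]) cube([67, 871, 17]);
translate([1480, 401, 359]) cube([67, 871, 17]);
translate([1647, 401, 359]) cube([67, 871, 17]);
translate([1814, 401, 359]) cube([67, 871, 17]);
translate([1981, 401, 359]) cube([67, 871, 17]);


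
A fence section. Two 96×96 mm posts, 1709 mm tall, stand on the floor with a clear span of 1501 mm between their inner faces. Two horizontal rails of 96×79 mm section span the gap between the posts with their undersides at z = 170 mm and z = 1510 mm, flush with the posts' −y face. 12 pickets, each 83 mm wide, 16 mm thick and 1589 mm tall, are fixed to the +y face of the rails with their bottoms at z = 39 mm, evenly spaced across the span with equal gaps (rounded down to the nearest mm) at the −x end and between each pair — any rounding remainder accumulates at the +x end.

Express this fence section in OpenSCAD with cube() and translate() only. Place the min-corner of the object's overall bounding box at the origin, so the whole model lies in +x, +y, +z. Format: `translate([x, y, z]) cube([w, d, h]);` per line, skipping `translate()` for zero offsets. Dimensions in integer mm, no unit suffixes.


cube([96, 96, 1709]);
translate([1597, 0, 0]) cube([96, 96, 1709]);
translate([96, 0, 170]) cube([1501, 96, 79]);
translate([96, 0, 1510]) cube([1501, 96, 79]);
translate([134, 96, 39]) cube([83, 16, 1589]);
translate([255, 96, 39]) cube([83, 16, 1589]);
translate([376, 96, 39]) cube([83, 16, 1589]);
translate([497, 96, 39]) cube([83, 16, 1589]);
translate([618, 96, 39]) cube([83, 16, 1589]);
translate([739, 96, 39]) cube([83, 16, 1589]);
translate([860, 96, 39]) cube([83, 16, 1589]);
translate([981, 96, 39]) cube([83, 16, 1589]);
translate([1102, 96, 39]) cube([83, 16, 1589]);
translate([1223, 96, 39]) cube([83, 16, 1589]);
translate([1344, 96, 39]) cube([83, 16, 1589]);
translate([1465, 96, 39]) cube([83, 16, 1589]);


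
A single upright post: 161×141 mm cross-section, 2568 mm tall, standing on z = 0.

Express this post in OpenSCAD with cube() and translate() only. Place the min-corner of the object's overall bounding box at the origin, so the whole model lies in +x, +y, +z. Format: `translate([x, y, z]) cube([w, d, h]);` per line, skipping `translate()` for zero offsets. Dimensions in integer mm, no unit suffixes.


cube([161, 141, 2568]);


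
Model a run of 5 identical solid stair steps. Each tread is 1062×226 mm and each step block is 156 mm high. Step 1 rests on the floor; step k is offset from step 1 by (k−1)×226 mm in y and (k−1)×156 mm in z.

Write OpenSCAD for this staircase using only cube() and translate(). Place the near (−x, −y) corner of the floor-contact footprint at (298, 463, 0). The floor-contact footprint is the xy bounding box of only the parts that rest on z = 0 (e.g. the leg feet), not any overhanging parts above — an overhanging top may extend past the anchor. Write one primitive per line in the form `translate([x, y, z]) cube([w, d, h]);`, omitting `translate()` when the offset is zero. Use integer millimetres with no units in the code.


translate([298, 463, 0]) cube([1062, 226, 156]);
translate([298, 689, 156]) cube([1062, 226, 156]);
translate([298, 915, 312]) cube([1062, 226, 156]);
translate([298, 1141, 468]) cube([1062, 226, 156]);
translate([298, 1367, 624]) cube([1062, 226, 156]);


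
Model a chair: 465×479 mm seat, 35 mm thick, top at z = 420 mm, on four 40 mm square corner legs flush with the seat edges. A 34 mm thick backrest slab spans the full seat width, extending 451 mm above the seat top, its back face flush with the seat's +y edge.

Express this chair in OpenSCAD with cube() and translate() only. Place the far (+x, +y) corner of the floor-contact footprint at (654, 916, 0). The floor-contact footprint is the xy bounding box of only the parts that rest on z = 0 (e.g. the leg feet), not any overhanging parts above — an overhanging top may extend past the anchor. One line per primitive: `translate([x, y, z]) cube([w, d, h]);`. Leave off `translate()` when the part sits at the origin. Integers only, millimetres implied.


translate([189, 437, 385]) cube([465, 479, 35]);
translate([189, 437, 0]) cube([40, 40, 385]);
translate([614, 437, 0]) cube([40, 40, 385]);
translate([189, 876, 0]) cube([40, 40, 385]);
translate([614, 876, 0]) cube([40, 40, 385]);
translate([189, 882, 420]) cube([465, 34, 451]);


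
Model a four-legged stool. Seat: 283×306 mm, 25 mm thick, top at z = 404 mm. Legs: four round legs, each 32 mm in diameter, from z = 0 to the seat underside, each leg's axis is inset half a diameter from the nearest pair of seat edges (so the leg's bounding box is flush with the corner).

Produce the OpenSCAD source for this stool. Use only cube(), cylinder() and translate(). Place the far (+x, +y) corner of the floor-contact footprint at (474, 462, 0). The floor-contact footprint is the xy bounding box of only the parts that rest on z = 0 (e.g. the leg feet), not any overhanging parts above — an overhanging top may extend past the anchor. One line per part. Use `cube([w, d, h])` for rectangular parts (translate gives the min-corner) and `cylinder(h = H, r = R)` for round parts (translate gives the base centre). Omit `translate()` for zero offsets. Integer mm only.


translate([191, 156, 379]) cube([283, 306, 25]);
translate([207, 172, 0]) cylinder(h = 379, r = 16);
translate([458, 172, 0]) cylinder(h = 379, r = 16);
translate([207, 446, 0]) cylinder(h = 379, r = 16);
translate([458, 446, 0]) cylinder(h = 379, r = 16);


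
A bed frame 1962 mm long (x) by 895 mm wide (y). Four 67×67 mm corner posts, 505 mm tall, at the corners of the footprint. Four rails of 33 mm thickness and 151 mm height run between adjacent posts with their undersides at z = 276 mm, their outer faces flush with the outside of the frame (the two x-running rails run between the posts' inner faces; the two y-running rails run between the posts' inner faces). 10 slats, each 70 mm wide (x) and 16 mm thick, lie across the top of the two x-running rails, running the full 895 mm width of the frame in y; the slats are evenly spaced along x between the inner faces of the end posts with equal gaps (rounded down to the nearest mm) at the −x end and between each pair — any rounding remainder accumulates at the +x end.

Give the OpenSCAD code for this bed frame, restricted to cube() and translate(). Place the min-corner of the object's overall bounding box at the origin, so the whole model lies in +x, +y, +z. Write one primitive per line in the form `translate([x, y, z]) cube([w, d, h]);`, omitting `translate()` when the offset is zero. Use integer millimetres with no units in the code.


cube([67, 67, 505]);
translate([0, 828, 0]) cube([67, 67, 505]);
translate([1895, 0, 0]) cube([67, 67, 505]);
translate([1895, 828, 0]) cube([67, 67, 505]);
translate([67, 0, 276]) cube([1828, 33, 151]);
translate([67, 862, 276]) cube([1828, 33, 151]);
translate([0, 67, 276]) cube([33, 761, 151]);
translate([1929, 67, 276]) cube([33, 761, 151]);
translate([169, 0, 427]) cube([70, 895, 16]);
translate([341, 0, 427]) cube([70, 895, 16]);
translate([513, 0, 427]) cube([70, 895, 16]);
translate([685, 0, 427]) cube([70, 895, 16]);
translate([857, 0, 427]) cube([70, 895, 16]);
translate([1029, 0, 427]) cube([70, 895, 16]);
translate([1201, 0, 427]) cube([70, 895, 16]);
translate([1373, 0, 427]) cube([70, 895, 16]);
translate([1545, 0, 427]) cube([70, 895, 16]);
translate([1717, 0, 427]) cube([70, 895, 16]);


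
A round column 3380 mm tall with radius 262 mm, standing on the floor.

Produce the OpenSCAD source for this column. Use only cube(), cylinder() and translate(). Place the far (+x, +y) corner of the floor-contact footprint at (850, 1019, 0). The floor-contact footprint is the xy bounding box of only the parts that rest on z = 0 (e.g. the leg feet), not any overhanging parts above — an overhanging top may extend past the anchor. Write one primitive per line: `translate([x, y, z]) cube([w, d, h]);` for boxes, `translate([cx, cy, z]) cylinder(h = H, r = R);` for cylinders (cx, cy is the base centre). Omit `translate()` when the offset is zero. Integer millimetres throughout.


translate([588, 757, 0]) cylinder(h = 3380, r = 262);


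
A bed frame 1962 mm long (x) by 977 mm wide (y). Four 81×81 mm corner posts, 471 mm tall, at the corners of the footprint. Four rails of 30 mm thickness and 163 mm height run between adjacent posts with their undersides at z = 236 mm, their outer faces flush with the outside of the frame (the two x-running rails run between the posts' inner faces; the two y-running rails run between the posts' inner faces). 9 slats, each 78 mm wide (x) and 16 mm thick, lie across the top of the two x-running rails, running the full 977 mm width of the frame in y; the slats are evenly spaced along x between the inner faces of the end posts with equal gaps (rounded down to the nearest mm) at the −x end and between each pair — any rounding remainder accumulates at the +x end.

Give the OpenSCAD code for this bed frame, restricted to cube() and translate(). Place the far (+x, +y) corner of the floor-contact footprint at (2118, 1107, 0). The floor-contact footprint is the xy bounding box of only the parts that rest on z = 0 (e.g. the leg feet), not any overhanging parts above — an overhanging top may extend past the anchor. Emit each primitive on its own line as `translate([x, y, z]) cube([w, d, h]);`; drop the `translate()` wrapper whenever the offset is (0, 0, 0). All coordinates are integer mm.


translate([156, 130, 0]) cube([81, 81, 471]);
translate([156, 1026, 0]) cube([81, 81, 471]);
translate([2037, 130, 0]) cube([81, 81, 471]);
translate([2037, 1026, 0]) cube([81, 81, 471]);
translate([237, 130, 236]) cube([1800, 30, 163]);
translate([237, 1077, 236]) cube([1800, 30, 163]);
translate([156, 211, 236]) cube([30, 815, 163]);
translate([2088, 211, 236]) cube([30, 815, 163]);
translate([346, 130, 399]) cube([78, 977, 16]);
translate([533, 130, 399]) cube([78, 977, 16]);
translate([720, 130, 399]) cube([78, 977, 16]);
translate([907, 130, 399]) cube([78, 977, 16]);
translate([1094, 130, 399]) cube([78, 977, 16]);
translate([1281, 130, 399]) cube([78, 977, 16]);
translate([1468, 130, 399]) cube([78, 977, 16]);
translate([1655, 130, 399]) cube([78, 977, 16]);
translate([1842, 130, 399]) cube([78, 977, 16]);


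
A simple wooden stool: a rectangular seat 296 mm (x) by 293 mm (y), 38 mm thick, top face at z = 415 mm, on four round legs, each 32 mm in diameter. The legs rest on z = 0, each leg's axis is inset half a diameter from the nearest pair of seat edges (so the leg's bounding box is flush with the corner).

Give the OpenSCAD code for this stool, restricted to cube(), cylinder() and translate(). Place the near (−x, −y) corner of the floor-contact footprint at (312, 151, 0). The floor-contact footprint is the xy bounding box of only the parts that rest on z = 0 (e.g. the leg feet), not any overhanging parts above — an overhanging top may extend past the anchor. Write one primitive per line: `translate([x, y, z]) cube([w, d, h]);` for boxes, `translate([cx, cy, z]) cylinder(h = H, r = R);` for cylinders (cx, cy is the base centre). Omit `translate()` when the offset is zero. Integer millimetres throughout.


// leg_h = 415 - 38 = 377
translate([312, 151, 377]) cube([296, 293, 38]);
translate([328, 167, 0]) cylinder(h = 377, r = 16);
translate([592, 167, 0]) cylinder(h = 377, r = 16);
translate([328, 428, 0]) cylinder(h = 377, r = 16);
translate([592, 428, 0]) cylinder(h = 377, r = 16);


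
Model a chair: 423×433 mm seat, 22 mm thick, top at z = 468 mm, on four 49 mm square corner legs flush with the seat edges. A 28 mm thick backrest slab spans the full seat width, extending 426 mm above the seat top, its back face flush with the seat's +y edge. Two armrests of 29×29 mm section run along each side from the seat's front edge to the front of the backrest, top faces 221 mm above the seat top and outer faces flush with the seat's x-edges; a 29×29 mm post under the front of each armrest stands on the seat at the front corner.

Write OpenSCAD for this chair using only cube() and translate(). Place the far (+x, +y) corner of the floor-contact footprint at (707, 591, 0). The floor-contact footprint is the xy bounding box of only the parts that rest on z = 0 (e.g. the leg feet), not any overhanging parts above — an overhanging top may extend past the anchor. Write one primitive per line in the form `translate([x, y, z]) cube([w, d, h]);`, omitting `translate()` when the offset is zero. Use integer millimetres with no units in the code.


translate([284, 158, 446]) cube([423, 433, 22]);
translate([284, 158, 0]) cube([49, 49, 446]);
translate([658, 158, 0]) cube([49, 49, 446]);
translate([284, 542, 0]) cube([49, 49, 446]);
translate([658, 542, 0]) cube([49, 49, 446]);
translate([284, 563, 468]) cube([423, 28, 426]);
translate([284, 158, 660]) cube([29, 405, 29]);
translate([678, 158, 660]) cube([29, 405, 29]);
translate([284, 158, 468]) cube([29, 29, 192]);
translate([678, 158, 468]) cube([29, 29, 192]);


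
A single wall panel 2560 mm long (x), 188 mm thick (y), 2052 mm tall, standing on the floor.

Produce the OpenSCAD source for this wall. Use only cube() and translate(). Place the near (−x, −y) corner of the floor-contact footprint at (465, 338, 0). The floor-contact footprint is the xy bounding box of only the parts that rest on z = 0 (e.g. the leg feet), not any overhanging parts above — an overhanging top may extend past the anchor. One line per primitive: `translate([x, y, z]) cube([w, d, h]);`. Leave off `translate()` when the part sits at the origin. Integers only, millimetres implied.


translate([465, 338, 0]) cube([2560, 188, 2052]);


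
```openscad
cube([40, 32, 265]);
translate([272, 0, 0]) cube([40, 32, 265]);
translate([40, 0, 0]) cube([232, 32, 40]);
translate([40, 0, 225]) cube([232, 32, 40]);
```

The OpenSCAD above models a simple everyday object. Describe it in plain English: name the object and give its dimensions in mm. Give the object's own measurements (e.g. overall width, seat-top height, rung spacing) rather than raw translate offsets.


A rectangular picture frame lying in the x–z plane (depth along y). The opening is 232 mm wide (x) by 185 mm tall (z), surrounded by a border 40 mm wide on all four sides. The frame is 32 mm deep and is made of two full-height vertical stiles with two horizontal rails fitted between them.


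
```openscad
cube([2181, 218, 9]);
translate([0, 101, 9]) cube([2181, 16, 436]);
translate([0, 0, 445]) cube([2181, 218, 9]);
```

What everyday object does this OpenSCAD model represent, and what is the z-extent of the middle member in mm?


An I-beam. The web height is 436 mm.

Two wide flanges with a thin centred web — an I-beam. Overall 454 mm minus two 9 mm flanges gives a web of 454 − 2·9 = 436 mm.


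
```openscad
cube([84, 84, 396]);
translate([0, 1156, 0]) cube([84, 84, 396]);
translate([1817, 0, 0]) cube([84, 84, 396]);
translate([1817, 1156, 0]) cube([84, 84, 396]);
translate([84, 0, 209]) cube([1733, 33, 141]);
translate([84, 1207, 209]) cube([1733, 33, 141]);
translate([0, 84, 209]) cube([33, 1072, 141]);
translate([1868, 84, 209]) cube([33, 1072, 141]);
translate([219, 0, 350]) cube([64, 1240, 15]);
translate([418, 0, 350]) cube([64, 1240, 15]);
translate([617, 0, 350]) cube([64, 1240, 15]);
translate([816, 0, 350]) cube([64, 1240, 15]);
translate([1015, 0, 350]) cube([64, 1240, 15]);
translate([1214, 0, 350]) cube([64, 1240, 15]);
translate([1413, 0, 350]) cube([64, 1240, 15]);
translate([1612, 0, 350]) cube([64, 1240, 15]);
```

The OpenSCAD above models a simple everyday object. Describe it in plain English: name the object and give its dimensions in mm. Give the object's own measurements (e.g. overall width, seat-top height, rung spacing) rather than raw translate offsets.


A bed frame 1901 mm long (x) by 1240 mm wide (y). Four 84×84 mm corner posts, 396 mm tall, at the corners of the footprint. Four rails of 33 mm thickness and 141 mm height run between adjacent posts with their undersides at z = 209 mm, their outer faces flush with the outside of the frame (the two x-running rails run between the posts' inner faces; the two y-running rails run between the posts' inner faces). 8 slats, each 64 mm wide (x) and 15 mm thick, lie across the top of the two x-running rails, running the full 1240 mm width of the frame in y; along x they sit between the end posts with a 135 mm gap after the −x posts and between neighbouring slats, leaving 141 mm before the +x posts.
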